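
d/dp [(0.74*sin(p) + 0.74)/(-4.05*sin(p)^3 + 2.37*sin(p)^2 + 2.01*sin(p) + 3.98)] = (5.994*sin(p)^3 + 7.2372*sin(p)^2 - 3.5076*sin(p) + 1.4578)*cos(p)/(16.4025*sin(p)^6 - 19.197*sin(p)^5 - 10.6641*sin(p)^4 - 22.7106*sin(p)^3 + 22.9053*sin(p)^2 + 15.9996*sin(p) + 15.8404)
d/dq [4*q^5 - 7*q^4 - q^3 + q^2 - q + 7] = 20*q^4 - 28*q^3 - 3*q^2 + 2*q - 1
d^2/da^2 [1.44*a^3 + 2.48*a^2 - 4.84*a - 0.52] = 8.64*a + 4.96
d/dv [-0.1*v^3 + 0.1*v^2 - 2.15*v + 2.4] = -0.3*v^2 + 0.2*v - 2.15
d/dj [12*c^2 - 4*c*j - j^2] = -4*c - 2*j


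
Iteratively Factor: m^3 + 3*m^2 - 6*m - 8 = (m + 4)*(m^2 - m - 2) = (m + 1)*(m + 4)*(m - 2)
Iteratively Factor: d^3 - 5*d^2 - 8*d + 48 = (d - 4)*(d^2 - d - 12) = (d - 4)^2*(d + 3)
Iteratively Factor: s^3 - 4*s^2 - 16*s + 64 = (s - 4)*(s^2 - 16) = (s - 4)*(s + 4)*(s - 4)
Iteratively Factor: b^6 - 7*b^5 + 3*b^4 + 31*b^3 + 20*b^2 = (b - 5)*(b^5 - 2*b^4 - 7*b^3 - 4*b^2) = (b - 5)*(b - 4)*(b^4 + 2*b^3 + b^2) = (b - 5)*(b - 4)*(b + 1)*(b^3 + b^2) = (b - 5)*(b - 4)*(b + 1)^2*(b^2) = b*(b - 5)*(b - 4)*(b + 1)^2*(b)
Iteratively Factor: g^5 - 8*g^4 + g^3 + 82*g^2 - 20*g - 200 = (g - 5)*(g^4 - 3*g^3 - 14*g^2 + 12*g + 40) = (g - 5)*(g + 2)*(g^3 - 5*g^2 - 4*g + 20) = (g - 5)*(g - 2)*(g + 2)*(g^2 - 3*g - 10) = (g - 5)^2*(g - 2)*(g + 2)*(g + 2)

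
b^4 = b^4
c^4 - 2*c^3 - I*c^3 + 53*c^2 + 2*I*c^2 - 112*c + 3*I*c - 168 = (c - 3)*(c + 1)*(c - 8*I)*(c + 7*I)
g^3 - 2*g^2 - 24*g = g*(g - 6)*(g + 4)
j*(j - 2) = j^2 - 2*j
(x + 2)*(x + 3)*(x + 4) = x^3 + 9*x^2 + 26*x + 24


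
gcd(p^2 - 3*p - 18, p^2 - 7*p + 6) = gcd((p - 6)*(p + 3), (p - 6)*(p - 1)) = p - 6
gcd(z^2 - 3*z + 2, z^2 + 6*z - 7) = z - 1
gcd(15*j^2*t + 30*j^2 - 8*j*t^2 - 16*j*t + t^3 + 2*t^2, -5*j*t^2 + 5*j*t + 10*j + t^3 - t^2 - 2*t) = -5*j + t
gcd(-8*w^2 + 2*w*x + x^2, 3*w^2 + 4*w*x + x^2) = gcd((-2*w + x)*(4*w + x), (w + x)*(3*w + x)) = 1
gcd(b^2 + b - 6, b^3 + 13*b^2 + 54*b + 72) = b + 3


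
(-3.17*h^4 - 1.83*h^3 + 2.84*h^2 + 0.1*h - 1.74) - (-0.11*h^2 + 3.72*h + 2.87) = -3.17*h^4 - 1.83*h^3 + 2.95*h^2 - 3.62*h - 4.61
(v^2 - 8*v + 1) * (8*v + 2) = 8*v^3 - 62*v^2 - 8*v + 2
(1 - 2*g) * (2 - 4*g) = 8*g^2 - 8*g + 2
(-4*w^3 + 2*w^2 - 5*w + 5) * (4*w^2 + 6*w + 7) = -16*w^5 - 16*w^4 - 36*w^3 + 4*w^2 - 5*w + 35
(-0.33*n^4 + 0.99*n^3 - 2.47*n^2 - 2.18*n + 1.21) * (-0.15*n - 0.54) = 0.0495*n^5 + 0.0297*n^4 - 0.1641*n^3 + 1.6608*n^2 + 0.9957*n - 0.6534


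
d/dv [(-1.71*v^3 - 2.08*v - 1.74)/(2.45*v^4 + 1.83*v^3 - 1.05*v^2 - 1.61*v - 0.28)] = (4.1895*v^6 + 17.0835*v^4 + 30.171*v^3 + 8.805*v^2 - 3.654*v - 2.219)/(6.0025*v^8 + 8.967*v^7 - 1.7961*v^6 - 11.732*v^5 - 6.1621*v^4 + 2.3562*v^3 + 3.1801*v^2 + 0.9016*v + 0.0784)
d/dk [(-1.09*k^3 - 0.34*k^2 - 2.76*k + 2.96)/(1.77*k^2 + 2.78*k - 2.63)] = (-1.9293*k^4 - 6.0604*k^3 + 12.5401*k^2 - 8.69*k - 0.970000000000001)/(3.1329*k^4 + 9.8412*k^3 - 1.5818*k^2 - 14.6228*k + 6.9169)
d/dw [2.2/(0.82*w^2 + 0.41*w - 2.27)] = (-3.608*w - 0.902)/(0.82*w^2 + 0.41*w - 2.27)^2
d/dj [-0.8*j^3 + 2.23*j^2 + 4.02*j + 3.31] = -2.4*j^2 + 4.46*j + 4.02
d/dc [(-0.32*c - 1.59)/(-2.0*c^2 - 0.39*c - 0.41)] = (0.64*c^2 + 0.1248*c - (0.32*c + 1.59)*(4.0*c + 0.39) + 0.1312)/(2.0*c^2 + 0.39*c + 0.41)^2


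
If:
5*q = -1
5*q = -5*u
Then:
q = -1/5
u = 1/5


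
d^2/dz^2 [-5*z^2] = -10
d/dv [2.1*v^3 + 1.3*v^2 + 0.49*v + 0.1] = 6.3*v^2 + 2.6*v + 0.49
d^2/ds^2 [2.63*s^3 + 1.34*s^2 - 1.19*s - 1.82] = 15.78*s + 2.68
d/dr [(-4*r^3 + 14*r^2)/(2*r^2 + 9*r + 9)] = 2*r*(-4*r^3 - 36*r^2 + 9*r + 126)/(4*r^4 + 36*r^3 + 117*r^2 + 162*r + 81)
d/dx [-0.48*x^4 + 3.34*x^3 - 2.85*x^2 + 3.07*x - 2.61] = -1.92*x^3 + 10.02*x^2 - 5.7*x + 3.07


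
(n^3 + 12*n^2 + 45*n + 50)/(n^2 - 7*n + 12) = (n^3 + 12*n^2 + 45*n + 50)/(n^2 - 7*n + 12)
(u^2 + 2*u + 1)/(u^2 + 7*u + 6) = (u + 1)/(u + 6)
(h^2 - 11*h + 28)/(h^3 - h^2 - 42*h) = (h - 4)/(h*(h + 6))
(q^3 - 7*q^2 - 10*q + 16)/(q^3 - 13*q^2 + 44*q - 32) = (q + 2)/(q - 4)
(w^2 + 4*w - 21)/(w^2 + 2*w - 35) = (w - 3)/(w - 5)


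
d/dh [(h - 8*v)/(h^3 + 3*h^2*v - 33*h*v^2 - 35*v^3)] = (h^3 + 3*h^2*v - 33*h*v^2 - 35*v^3 - 3*(h - 8*v)*(h^2 + 2*h*v - 11*v^2))/(h^3 + 3*h^2*v - 33*h*v^2 - 35*v^3)^2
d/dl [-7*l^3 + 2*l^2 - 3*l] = -21*l^2 + 4*l - 3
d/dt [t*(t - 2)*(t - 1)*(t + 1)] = 4*t^3 - 6*t^2 - 2*t + 2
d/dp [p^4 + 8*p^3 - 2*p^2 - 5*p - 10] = 4*p^3 + 24*p^2 - 4*p - 5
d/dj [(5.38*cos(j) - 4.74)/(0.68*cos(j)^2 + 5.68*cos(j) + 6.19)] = (3.6584*cos(j)^2 - 6.4464*cos(j) - 60.2254)*sin(j)/(0.4624*cos(j)^4 + 7.7248*cos(j)^3 + 40.6808*cos(j)^2 + 70.3184*cos(j) + 38.3161)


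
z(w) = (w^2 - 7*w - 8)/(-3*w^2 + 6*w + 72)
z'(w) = (2*w - 7)/(-3*w^2 + 6*w + 72) + (6*w - 6)*(w^2 - 7*w - 8)/(-3*w^2 + 6*w + 72)^2 = (-5*w^2 + 32*w - 152)/(3*(w^4 - 4*w^3 - 44*w^2 + 96*w + 576))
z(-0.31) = -0.08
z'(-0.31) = -0.10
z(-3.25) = 1.22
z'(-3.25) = -2.14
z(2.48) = -0.28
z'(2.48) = -0.07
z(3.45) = -0.36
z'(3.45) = -0.09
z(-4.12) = -10.38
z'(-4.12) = -83.34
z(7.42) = 0.10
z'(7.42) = -0.24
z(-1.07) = 0.01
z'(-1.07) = -0.15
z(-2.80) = 0.61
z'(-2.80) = -0.84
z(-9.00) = -0.60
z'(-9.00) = -0.05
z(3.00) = -0.32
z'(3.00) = -0.08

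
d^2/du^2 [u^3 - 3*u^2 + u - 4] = 6*u - 6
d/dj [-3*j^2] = -6*j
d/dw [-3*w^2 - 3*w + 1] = -6*w - 3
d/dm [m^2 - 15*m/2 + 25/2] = 2*m - 15/2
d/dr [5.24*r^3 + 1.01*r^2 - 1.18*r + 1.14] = 15.72*r^2 + 2.02*r - 1.18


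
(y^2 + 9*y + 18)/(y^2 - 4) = (y^2 + 9*y + 18)/(y^2 - 4)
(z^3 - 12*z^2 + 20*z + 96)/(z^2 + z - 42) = (z^2 - 6*z - 16)/(z + 7)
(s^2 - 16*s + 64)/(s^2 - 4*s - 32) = (s - 8)/(s + 4)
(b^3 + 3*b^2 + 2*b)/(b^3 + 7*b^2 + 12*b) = (b^2 + 3*b + 2)/(b^2 + 7*b + 12)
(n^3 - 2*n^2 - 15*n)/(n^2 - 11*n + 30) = n*(n + 3)/(n - 6)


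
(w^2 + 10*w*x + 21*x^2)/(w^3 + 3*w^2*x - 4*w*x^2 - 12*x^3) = (-w - 7*x)/(-w^2 + 4*x^2)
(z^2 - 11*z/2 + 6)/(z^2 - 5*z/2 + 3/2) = (z - 4)/(z - 1)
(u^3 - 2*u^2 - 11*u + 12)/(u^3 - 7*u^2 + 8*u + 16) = (u^2 + 2*u - 3)/(u^2 - 3*u - 4)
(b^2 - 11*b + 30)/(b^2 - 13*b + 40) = (b - 6)/(b - 8)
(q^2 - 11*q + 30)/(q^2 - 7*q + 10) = (q - 6)/(q - 2)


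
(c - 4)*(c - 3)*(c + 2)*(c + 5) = c^4 - 27*c^2 + 14*c + 120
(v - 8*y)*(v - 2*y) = v^2 - 10*v*y + 16*y^2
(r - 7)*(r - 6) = r^2 - 13*r + 42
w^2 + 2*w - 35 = (w - 5)*(w + 7)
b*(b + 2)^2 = b^3 + 4*b^2 + 4*b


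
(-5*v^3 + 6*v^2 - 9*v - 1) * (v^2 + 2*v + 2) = -5*v^5 - 4*v^4 - 7*v^3 - 7*v^2 - 20*v - 2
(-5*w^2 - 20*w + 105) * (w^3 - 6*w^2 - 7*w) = -5*w^5 + 10*w^4 + 260*w^3 - 490*w^2 - 735*w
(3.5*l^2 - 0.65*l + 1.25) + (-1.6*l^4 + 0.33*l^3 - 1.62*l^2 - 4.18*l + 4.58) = -1.6*l^4 + 0.33*l^3 + 1.88*l^2 - 4.83*l + 5.83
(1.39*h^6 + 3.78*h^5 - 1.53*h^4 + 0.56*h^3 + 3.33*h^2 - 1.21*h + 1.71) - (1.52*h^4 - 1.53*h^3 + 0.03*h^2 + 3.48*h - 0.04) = 1.39*h^6 + 3.78*h^5 - 3.05*h^4 + 2.09*h^3 + 3.3*h^2 - 4.69*h + 1.75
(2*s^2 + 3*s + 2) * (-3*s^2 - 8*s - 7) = -6*s^4 - 25*s^3 - 44*s^2 - 37*s - 14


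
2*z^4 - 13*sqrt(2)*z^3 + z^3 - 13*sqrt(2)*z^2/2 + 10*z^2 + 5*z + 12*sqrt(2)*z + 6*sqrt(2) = (z - 6*sqrt(2))*(z - sqrt(2))*(sqrt(2)*z + 1)*(sqrt(2)*z + sqrt(2)/2)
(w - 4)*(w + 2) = w^2 - 2*w - 8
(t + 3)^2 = t^2 + 6*t + 9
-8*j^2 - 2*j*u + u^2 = (-4*j + u)*(2*j + u)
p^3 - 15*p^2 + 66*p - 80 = (p - 8)*(p - 5)*(p - 2)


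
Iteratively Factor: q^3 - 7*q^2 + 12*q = (q - 3)*(q^2 - 4*q) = q*(q - 3)*(q - 4)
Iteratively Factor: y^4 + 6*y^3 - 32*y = (y + 4)*(y^3 + 2*y^2 - 8*y) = y*(y + 4)*(y^2 + 2*y - 8) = y*(y - 2)*(y + 4)*(y + 4)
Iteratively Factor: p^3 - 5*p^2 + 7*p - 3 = (p - 3)*(p^2 - 2*p + 1) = (p - 3)*(p - 1)*(p - 1)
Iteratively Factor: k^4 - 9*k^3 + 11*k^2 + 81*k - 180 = (k - 4)*(k^3 - 5*k^2 - 9*k + 45) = (k - 4)*(k + 3)*(k^2 - 8*k + 15) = (k - 4)*(k - 3)*(k + 3)*(k - 5)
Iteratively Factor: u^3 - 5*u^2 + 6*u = (u - 3)*(u^2 - 2*u) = (u - 3)*(u - 2)*(u)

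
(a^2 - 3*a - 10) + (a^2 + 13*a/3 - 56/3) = 2*a^2 + 4*a/3 - 86/3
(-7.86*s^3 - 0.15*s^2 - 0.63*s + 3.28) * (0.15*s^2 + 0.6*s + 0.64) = -1.179*s^5 - 4.7385*s^4 - 5.2149*s^3 + 0.0179999999999999*s^2 + 1.5648*s + 2.0992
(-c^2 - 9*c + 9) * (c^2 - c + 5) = -c^4 - 8*c^3 + 13*c^2 - 54*c + 45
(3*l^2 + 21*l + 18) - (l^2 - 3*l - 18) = 2*l^2 + 24*l + 36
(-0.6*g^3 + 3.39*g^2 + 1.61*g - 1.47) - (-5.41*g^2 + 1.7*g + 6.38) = -0.6*g^3 + 8.8*g^2 - 0.0899999999999999*g - 7.85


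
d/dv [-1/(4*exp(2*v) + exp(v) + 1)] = (8*exp(v) + 1)*exp(v)/(4*exp(2*v) + exp(v) + 1)^2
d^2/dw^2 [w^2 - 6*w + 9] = 2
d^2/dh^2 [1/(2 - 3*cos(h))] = 3*(-3*sin(h)^2 + 2*cos(h) - 3)/(3*cos(h) - 2)^3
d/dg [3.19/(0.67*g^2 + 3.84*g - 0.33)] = (-4.2746*g - 12.2496)/(0.67*g^2 + 3.84*g - 0.33)^2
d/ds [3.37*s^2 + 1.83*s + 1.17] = 6.74*s + 1.83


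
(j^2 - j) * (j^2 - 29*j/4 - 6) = j^4 - 33*j^3/4 + 5*j^2/4 + 6*j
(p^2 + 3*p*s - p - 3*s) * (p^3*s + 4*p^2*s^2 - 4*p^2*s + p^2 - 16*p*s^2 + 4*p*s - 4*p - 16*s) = p^5*s + 7*p^4*s^2 - 5*p^4*s + p^4 + 12*p^3*s^3 - 35*p^3*s^2 + 11*p^3*s - 5*p^3 - 60*p^2*s^3 + 40*p^2*s^2 - 35*p^2*s + 4*p^2 + 48*p*s^3 - 60*p*s^2 + 28*p*s + 48*s^2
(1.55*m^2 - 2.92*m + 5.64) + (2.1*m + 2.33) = 1.55*m^2 - 0.82*m + 7.97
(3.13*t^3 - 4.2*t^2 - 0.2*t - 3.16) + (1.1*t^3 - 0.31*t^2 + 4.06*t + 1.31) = 4.23*t^3 - 4.51*t^2 + 3.86*t - 1.85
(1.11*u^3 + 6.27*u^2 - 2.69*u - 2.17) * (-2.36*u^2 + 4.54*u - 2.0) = -2.6196*u^5 - 9.7578*u^4 + 32.5942*u^3 - 19.6314*u^2 - 4.4718*u + 4.34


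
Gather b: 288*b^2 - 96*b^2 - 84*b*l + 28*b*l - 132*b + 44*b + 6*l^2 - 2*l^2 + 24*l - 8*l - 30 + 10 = 192*b^2 + b*(-56*l - 88) + 4*l^2 + 16*l - 20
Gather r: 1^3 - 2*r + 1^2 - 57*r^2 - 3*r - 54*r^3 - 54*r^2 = -54*r^3 - 111*r^2 - 5*r + 2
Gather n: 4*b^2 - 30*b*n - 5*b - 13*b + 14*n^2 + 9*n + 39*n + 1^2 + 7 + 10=4*b^2 - 18*b + 14*n^2 + n*(48 - 30*b) + 18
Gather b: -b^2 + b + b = -b^2 + 2*b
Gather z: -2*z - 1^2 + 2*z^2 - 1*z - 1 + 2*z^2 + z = 4*z^2 - 2*z - 2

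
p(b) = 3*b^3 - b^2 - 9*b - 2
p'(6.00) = 303.00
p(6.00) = 556.00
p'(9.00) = 702.00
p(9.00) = 2023.00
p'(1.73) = 14.48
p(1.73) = -5.03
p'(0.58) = -7.13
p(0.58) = -6.97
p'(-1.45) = 12.82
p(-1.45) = -0.20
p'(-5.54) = 278.30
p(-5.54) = -492.93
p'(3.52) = 95.47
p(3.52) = 84.77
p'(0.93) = -3.08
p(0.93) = -8.82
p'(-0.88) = -0.27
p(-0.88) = 3.10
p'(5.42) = 244.55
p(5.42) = 397.50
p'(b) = 9*b^2 - 2*b - 9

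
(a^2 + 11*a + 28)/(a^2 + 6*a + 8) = (a + 7)/(a + 2)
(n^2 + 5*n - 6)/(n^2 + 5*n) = (n^2 + 5*n - 6)/(n*(n + 5))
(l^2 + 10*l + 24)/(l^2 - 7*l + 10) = (l^2 + 10*l + 24)/(l^2 - 7*l + 10)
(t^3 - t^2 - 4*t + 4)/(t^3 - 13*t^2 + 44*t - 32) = (t^2 - 4)/(t^2 - 12*t + 32)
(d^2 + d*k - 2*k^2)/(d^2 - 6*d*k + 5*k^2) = (d + 2*k)/(d - 5*k)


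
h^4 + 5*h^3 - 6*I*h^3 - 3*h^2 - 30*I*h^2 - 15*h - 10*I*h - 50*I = (h + 5)*(h - 5*I)*(h - 2*I)*(h + I)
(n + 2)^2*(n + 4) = n^3 + 8*n^2 + 20*n + 16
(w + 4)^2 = w^2 + 8*w + 16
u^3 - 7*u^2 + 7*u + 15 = (u - 5)*(u - 3)*(u + 1)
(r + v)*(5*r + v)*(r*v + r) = 5*r^3*v + 5*r^3 + 6*r^2*v^2 + 6*r^2*v + r*v^3 + r*v^2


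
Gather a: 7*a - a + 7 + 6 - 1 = 6*a + 12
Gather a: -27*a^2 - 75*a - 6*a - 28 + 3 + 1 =-27*a^2 - 81*a - 24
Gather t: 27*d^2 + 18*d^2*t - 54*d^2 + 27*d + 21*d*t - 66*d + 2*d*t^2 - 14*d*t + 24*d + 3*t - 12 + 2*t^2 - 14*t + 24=-27*d^2 - 15*d + t^2*(2*d + 2) + t*(18*d^2 + 7*d - 11) + 12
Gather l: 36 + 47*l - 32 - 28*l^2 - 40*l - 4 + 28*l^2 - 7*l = 0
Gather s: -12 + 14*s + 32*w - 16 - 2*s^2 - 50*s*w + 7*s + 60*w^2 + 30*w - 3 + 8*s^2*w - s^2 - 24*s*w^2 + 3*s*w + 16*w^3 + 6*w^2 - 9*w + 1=s^2*(8*w - 3) + s*(-24*w^2 - 47*w + 21) + 16*w^3 + 66*w^2 + 53*w - 30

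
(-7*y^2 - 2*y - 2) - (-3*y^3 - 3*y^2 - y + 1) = 3*y^3 - 4*y^2 - y - 3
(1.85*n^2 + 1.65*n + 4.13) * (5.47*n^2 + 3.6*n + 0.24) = 10.1195*n^4 + 15.6855*n^3 + 28.9751*n^2 + 15.264*n + 0.9912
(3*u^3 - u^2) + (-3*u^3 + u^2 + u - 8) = u - 8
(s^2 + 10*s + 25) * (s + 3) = s^3 + 13*s^2 + 55*s + 75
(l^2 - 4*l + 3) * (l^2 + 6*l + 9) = l^4 + 2*l^3 - 12*l^2 - 18*l + 27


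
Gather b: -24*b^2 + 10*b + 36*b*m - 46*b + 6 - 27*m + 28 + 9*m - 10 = -24*b^2 + b*(36*m - 36) - 18*m + 24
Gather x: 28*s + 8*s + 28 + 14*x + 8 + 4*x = 36*s + 18*x + 36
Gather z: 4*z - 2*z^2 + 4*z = -2*z^2 + 8*z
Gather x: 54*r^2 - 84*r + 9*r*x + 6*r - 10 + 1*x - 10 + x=54*r^2 - 78*r + x*(9*r + 2) - 20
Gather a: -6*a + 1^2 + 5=6 - 6*a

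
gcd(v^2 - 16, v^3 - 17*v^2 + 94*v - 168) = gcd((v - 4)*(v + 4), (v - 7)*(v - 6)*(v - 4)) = v - 4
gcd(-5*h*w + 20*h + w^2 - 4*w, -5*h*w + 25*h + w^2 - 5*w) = -5*h + w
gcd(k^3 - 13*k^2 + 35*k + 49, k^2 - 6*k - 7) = k^2 - 6*k - 7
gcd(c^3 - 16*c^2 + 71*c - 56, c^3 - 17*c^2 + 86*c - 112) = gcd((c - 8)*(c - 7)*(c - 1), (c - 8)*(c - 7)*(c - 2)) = c^2 - 15*c + 56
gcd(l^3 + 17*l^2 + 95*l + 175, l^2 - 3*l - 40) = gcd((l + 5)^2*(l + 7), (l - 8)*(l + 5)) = l + 5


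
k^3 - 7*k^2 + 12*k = k*(k - 4)*(k - 3)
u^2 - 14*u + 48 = (u - 8)*(u - 6)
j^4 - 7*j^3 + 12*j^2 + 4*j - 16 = (j - 4)*(j - 2)^2*(j + 1)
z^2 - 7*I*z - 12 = (z - 4*I)*(z - 3*I)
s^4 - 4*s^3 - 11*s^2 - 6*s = s*(s - 6)*(s + 1)^2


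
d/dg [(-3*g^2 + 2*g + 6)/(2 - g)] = (3*g^2 - 12*g + 10)/(g^2 - 4*g + 4)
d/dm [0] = 0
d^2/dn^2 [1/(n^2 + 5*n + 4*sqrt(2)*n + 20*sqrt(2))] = 2*(-n^2 - 4*sqrt(2)*n - 5*n + (2*n + 5 + 4*sqrt(2))^2 - 20*sqrt(2))/(n^2 + 5*n + 4*sqrt(2)*n + 20*sqrt(2))^3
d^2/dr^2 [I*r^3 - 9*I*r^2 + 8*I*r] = 6*I*(r - 3)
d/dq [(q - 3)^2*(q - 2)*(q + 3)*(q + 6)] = 5*q^4 + 4*q^3 - 99*q^2 + 54*q + 216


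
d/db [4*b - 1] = 4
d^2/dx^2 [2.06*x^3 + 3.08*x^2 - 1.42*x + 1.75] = 12.36*x + 6.16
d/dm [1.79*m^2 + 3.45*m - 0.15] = 3.58*m + 3.45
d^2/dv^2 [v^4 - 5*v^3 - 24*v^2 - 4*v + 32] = 12*v^2 - 30*v - 48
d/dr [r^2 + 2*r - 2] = 2*r + 2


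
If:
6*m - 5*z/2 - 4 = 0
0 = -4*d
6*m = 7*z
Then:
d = 0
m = 28/27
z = 8/9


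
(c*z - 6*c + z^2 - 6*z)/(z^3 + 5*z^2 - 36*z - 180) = (c + z)/(z^2 + 11*z + 30)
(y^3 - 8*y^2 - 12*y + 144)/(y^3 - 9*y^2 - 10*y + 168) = (y - 6)/(y - 7)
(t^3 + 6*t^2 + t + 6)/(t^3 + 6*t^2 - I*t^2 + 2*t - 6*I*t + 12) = (t - I)/(t - 2*I)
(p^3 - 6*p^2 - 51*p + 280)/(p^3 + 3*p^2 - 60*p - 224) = (p - 5)/(p + 4)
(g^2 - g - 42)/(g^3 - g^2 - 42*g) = 1/g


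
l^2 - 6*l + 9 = (l - 3)^2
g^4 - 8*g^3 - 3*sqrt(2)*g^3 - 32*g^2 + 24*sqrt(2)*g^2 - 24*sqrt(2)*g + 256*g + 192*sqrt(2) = (g - 8)*(g - 6*sqrt(2))*(g + sqrt(2))*(g + 2*sqrt(2))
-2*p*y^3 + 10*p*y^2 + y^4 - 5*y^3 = y^2*(-2*p + y)*(y - 5)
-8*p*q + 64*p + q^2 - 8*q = (-8*p + q)*(q - 8)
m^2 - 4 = (m - 2)*(m + 2)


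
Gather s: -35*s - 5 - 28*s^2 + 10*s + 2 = -28*s^2 - 25*s - 3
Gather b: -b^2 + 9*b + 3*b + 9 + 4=-b^2 + 12*b + 13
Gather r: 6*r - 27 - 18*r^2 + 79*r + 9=-18*r^2 + 85*r - 18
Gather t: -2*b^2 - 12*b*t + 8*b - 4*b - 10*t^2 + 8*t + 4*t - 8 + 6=-2*b^2 + 4*b - 10*t^2 + t*(12 - 12*b) - 2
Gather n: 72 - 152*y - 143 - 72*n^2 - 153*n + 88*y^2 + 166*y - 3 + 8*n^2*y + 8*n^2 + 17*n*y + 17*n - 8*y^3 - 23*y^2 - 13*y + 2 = n^2*(8*y - 64) + n*(17*y - 136) - 8*y^3 + 65*y^2 + y - 72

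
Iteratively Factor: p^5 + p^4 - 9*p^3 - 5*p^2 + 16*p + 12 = (p + 1)*(p^4 - 9*p^2 + 4*p + 12) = (p - 2)*(p + 1)*(p^3 + 2*p^2 - 5*p - 6) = (p - 2)*(p + 1)*(p + 3)*(p^2 - p - 2) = (p - 2)^2*(p + 1)*(p + 3)*(p + 1)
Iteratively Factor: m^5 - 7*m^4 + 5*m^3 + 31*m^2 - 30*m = (m - 5)*(m^4 - 2*m^3 - 5*m^2 + 6*m) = (m - 5)*(m - 3)*(m^3 + m^2 - 2*m) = m*(m - 5)*(m - 3)*(m^2 + m - 2) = m*(m - 5)*(m - 3)*(m + 2)*(m - 1)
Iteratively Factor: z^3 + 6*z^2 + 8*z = (z + 2)*(z^2 + 4*z) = z*(z + 2)*(z + 4)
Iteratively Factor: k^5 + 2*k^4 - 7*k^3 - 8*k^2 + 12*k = (k + 3)*(k^4 - k^3 - 4*k^2 + 4*k) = (k - 2)*(k + 3)*(k^3 + k^2 - 2*k) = (k - 2)*(k - 1)*(k + 3)*(k^2 + 2*k) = k*(k - 2)*(k - 1)*(k + 3)*(k + 2)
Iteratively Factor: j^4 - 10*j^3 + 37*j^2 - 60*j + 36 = (j - 3)*(j^3 - 7*j^2 + 16*j - 12) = (j - 3)*(j - 2)*(j^2 - 5*j + 6) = (j - 3)^2*(j - 2)*(j - 2)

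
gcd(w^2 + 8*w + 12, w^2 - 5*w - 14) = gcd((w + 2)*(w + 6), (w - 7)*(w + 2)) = w + 2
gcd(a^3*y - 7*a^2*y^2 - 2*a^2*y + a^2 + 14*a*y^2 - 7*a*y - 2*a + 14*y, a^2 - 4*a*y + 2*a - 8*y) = 1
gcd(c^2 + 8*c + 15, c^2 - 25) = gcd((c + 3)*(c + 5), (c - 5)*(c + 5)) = c + 5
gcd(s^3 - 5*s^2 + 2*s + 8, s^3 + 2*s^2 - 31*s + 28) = s - 4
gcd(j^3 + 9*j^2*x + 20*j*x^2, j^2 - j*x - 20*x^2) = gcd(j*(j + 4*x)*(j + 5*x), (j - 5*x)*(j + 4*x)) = j + 4*x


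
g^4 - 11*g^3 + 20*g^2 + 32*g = g*(g - 8)*(g - 4)*(g + 1)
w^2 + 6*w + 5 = (w + 1)*(w + 5)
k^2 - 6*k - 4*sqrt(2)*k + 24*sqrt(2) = (k - 6)*(k - 4*sqrt(2))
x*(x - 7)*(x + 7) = x^3 - 49*x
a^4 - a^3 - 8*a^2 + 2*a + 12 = (a - 3)*(a + 2)*(a - sqrt(2))*(a + sqrt(2))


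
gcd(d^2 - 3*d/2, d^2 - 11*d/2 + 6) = d - 3/2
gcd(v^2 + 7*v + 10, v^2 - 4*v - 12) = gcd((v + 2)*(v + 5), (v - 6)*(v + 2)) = v + 2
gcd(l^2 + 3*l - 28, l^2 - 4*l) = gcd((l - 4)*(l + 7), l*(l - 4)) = l - 4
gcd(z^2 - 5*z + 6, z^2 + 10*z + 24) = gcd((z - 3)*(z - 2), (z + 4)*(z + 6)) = 1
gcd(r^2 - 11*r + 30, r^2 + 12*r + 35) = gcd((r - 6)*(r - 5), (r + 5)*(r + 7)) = 1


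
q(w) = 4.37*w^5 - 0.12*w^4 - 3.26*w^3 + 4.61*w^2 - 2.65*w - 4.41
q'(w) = 21.85*w^4 - 0.48*w^3 - 9.78*w^2 + 9.22*w - 2.65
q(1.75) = 58.20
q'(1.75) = 185.89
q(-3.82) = -3325.51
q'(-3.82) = 4498.87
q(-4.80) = -10723.58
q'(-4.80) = 11379.74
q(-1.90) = -70.14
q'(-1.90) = 232.57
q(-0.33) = -2.93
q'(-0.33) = -6.48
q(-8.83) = -232683.42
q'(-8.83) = 132313.28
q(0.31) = -4.87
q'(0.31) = -0.54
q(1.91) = 94.12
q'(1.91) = 266.73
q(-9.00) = -256062.06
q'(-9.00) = 142829.96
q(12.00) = 1079901.87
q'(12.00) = 450951.83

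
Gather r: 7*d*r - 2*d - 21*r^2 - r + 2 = -2*d - 21*r^2 + r*(7*d - 1) + 2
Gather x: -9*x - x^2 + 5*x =-x^2 - 4*x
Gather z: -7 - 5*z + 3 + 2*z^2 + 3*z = 2*z^2 - 2*z - 4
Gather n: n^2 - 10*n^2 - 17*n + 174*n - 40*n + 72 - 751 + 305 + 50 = -9*n^2 + 117*n - 324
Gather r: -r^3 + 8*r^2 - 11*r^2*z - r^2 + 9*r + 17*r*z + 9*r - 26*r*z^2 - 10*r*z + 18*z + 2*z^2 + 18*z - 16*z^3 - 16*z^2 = -r^3 + r^2*(7 - 11*z) + r*(-26*z^2 + 7*z + 18) - 16*z^3 - 14*z^2 + 36*z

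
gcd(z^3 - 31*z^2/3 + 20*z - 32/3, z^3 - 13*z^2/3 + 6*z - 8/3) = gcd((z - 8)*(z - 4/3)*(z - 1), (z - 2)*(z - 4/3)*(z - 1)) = z^2 - 7*z/3 + 4/3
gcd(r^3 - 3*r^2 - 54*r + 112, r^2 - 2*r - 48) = r - 8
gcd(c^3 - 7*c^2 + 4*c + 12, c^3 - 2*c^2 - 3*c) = c + 1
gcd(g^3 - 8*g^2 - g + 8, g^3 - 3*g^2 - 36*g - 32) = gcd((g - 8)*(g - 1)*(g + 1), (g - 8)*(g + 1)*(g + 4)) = g^2 - 7*g - 8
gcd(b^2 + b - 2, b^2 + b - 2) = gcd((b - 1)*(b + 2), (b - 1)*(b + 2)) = b^2 + b - 2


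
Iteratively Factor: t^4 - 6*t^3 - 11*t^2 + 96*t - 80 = (t - 4)*(t^3 - 2*t^2 - 19*t + 20) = (t - 4)*(t + 4)*(t^2 - 6*t + 5) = (t - 5)*(t - 4)*(t + 4)*(t - 1)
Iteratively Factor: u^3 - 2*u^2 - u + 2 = (u - 1)*(u^2 - u - 2) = (u - 2)*(u - 1)*(u + 1)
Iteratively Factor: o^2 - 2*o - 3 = (o + 1)*(o - 3)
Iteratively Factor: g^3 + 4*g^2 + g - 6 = (g + 3)*(g^2 + g - 2) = (g + 2)*(g + 3)*(g - 1)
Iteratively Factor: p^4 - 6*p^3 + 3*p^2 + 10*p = (p)*(p^3 - 6*p^2 + 3*p + 10) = p*(p - 5)*(p^2 - p - 2) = p*(p - 5)*(p + 1)*(p - 2)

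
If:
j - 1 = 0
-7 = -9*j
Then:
No Solution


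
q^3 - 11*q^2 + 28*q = q*(q - 7)*(q - 4)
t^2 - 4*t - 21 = (t - 7)*(t + 3)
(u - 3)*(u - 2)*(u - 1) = u^3 - 6*u^2 + 11*u - 6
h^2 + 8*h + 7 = (h + 1)*(h + 7)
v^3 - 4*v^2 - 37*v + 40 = (v - 8)*(v - 1)*(v + 5)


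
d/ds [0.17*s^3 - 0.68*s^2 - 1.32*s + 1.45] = 0.51*s^2 - 1.36*s - 1.32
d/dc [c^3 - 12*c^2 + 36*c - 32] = 3*c^2 - 24*c + 36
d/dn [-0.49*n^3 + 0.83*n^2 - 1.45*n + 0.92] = -1.47*n^2 + 1.66*n - 1.45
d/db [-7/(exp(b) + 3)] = 7*exp(b)/(exp(b) + 3)^2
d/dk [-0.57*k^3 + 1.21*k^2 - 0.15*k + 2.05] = -1.71*k^2 + 2.42*k - 0.15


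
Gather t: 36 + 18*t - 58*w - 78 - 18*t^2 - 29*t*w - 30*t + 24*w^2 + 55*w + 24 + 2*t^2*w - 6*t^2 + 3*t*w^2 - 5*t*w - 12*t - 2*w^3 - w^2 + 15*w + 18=t^2*(2*w - 24) + t*(3*w^2 - 34*w - 24) - 2*w^3 + 23*w^2 + 12*w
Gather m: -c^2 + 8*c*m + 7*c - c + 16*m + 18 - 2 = -c^2 + 6*c + m*(8*c + 16) + 16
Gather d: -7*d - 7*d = -14*d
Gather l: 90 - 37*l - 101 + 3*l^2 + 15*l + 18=3*l^2 - 22*l + 7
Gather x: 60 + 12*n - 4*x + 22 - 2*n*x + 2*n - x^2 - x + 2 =14*n - x^2 + x*(-2*n - 5) + 84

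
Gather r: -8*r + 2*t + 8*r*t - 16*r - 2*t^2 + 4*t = r*(8*t - 24) - 2*t^2 + 6*t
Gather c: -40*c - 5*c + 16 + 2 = 18 - 45*c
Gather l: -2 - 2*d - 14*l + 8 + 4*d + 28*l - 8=2*d + 14*l - 2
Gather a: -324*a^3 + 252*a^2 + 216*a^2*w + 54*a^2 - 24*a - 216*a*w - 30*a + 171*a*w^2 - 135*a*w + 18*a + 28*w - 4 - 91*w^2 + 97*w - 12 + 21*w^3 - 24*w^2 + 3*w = -324*a^3 + a^2*(216*w + 306) + a*(171*w^2 - 351*w - 36) + 21*w^3 - 115*w^2 + 128*w - 16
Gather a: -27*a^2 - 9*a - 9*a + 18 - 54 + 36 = -27*a^2 - 18*a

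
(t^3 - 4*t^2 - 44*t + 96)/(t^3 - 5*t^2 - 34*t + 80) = (t + 6)/(t + 5)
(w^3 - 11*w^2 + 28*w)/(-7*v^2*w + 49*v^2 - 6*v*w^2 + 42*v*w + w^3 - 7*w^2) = w*(4 - w)/(7*v^2 + 6*v*w - w^2)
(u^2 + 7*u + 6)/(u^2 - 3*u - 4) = (u + 6)/(u - 4)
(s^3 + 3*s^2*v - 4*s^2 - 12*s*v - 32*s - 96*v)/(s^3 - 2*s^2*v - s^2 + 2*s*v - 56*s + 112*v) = (s^2 + 3*s*v + 4*s + 12*v)/(s^2 - 2*s*v + 7*s - 14*v)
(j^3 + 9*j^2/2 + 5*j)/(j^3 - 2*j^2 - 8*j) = (j + 5/2)/(j - 4)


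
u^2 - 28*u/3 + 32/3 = (u - 8)*(u - 4/3)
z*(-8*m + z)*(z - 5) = -8*m*z^2 + 40*m*z + z^3 - 5*z^2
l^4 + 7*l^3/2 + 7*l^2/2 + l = l*(l + 1/2)*(l + 1)*(l + 2)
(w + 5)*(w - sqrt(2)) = w^2 - sqrt(2)*w + 5*w - 5*sqrt(2)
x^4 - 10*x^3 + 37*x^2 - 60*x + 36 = (x - 3)^2*(x - 2)^2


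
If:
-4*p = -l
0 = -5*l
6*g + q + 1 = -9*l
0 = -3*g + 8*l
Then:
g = 0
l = 0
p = 0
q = -1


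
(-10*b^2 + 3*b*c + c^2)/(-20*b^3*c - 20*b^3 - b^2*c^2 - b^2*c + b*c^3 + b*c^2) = (10*b^2 - 3*b*c - c^2)/(b*(20*b^2*c + 20*b^2 + b*c^2 + b*c - c^3 - c^2))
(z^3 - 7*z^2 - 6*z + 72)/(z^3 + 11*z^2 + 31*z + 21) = (z^2 - 10*z + 24)/(z^2 + 8*z + 7)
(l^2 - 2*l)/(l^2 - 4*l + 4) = l/(l - 2)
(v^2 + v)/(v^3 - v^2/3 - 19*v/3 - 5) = 3*v/(3*v^2 - 4*v - 15)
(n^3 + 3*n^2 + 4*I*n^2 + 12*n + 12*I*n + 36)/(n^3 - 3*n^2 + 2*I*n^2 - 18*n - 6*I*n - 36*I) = (n^2 + 4*I*n + 12)/(n^2 + 2*n*(-3 + I) - 12*I)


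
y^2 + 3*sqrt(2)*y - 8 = (y - sqrt(2))*(y + 4*sqrt(2))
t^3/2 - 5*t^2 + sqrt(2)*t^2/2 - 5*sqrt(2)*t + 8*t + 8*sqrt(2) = (t/2 + sqrt(2)/2)*(t - 8)*(t - 2)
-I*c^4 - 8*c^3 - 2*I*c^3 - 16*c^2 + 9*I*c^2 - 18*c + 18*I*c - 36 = (c + 2)*(c - 6*I)*(c - 3*I)*(-I*c + 1)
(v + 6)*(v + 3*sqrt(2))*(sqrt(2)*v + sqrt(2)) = sqrt(2)*v^3 + 6*v^2 + 7*sqrt(2)*v^2 + 6*sqrt(2)*v + 42*v + 36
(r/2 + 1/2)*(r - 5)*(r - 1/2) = r^3/2 - 9*r^2/4 - 3*r/2 + 5/4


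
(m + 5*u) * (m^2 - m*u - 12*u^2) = m^3 + 4*m^2*u - 17*m*u^2 - 60*u^3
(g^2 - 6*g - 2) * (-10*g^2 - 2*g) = -10*g^4 + 58*g^3 + 32*g^2 + 4*g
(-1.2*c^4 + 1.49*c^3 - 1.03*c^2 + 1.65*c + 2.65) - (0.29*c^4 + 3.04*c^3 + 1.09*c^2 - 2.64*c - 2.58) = -1.49*c^4 - 1.55*c^3 - 2.12*c^2 + 4.29*c + 5.23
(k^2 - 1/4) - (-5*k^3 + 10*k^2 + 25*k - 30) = 5*k^3 - 9*k^2 - 25*k + 119/4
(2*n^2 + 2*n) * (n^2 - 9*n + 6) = 2*n^4 - 16*n^3 - 6*n^2 + 12*n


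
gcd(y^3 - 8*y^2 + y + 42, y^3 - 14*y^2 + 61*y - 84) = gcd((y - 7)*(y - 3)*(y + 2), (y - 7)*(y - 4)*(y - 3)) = y^2 - 10*y + 21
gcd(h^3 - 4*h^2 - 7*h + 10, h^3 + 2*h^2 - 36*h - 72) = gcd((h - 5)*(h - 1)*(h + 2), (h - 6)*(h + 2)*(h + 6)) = h + 2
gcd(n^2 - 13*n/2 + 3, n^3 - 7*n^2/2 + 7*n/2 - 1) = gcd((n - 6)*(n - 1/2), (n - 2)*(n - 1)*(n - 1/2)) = n - 1/2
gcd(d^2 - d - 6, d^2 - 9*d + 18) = d - 3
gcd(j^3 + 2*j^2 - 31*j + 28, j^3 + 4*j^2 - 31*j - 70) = j + 7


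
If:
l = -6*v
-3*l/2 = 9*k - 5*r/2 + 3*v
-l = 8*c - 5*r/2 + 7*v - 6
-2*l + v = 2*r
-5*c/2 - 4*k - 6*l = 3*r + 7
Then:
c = 10542/1063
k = 12638/1063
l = -30672/1063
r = 33228/1063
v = 5112/1063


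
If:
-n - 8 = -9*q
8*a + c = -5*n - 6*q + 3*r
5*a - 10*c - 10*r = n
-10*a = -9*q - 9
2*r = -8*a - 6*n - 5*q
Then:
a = 27297/19015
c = 2119/7606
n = -10057/3803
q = 2263/3803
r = 26759/38030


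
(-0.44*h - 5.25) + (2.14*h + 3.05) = 1.7*h - 2.2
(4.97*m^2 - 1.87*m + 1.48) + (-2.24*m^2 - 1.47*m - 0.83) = 2.73*m^2 - 3.34*m + 0.65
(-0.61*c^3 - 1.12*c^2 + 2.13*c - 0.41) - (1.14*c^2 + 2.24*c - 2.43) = -0.61*c^3 - 2.26*c^2 - 0.11*c + 2.02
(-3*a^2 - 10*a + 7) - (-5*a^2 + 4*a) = 2*a^2 - 14*a + 7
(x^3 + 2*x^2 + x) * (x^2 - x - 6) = x^5 + x^4 - 7*x^3 - 13*x^2 - 6*x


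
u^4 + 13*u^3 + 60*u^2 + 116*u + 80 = (u + 2)^2*(u + 4)*(u + 5)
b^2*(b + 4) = b^3 + 4*b^2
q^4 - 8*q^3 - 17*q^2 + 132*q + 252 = (q - 7)*(q - 6)*(q + 2)*(q + 3)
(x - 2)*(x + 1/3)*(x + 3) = x^3 + 4*x^2/3 - 17*x/3 - 2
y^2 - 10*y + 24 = (y - 6)*(y - 4)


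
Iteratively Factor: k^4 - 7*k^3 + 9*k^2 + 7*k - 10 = (k + 1)*(k^3 - 8*k^2 + 17*k - 10) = (k - 5)*(k + 1)*(k^2 - 3*k + 2) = (k - 5)*(k - 2)*(k + 1)*(k - 1)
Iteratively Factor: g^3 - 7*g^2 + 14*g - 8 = (g - 1)*(g^2 - 6*g + 8) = (g - 4)*(g - 1)*(g - 2)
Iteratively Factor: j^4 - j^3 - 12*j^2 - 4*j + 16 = (j + 2)*(j^3 - 3*j^2 - 6*j + 8) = (j + 2)^2*(j^2 - 5*j + 4) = (j - 4)*(j + 2)^2*(j - 1)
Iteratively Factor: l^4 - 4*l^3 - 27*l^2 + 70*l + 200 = (l - 5)*(l^3 + l^2 - 22*l - 40) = (l - 5)*(l + 4)*(l^2 - 3*l - 10) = (l - 5)*(l + 2)*(l + 4)*(l - 5)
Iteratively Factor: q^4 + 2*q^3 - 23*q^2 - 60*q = (q + 4)*(q^3 - 2*q^2 - 15*q) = (q - 5)*(q + 4)*(q^2 + 3*q) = (q - 5)*(q + 3)*(q + 4)*(q)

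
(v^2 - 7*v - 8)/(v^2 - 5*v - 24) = (v + 1)/(v + 3)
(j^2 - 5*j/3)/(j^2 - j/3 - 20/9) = 3*j/(3*j + 4)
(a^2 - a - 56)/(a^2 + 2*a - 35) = (a - 8)/(a - 5)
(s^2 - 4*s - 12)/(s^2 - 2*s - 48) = (-s^2 + 4*s + 12)/(-s^2 + 2*s + 48)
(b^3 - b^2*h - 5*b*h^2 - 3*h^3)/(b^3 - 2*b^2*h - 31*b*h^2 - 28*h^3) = (b^2 - 2*b*h - 3*h^2)/(b^2 - 3*b*h - 28*h^2)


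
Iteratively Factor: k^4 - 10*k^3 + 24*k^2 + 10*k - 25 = (k - 5)*(k^3 - 5*k^2 - k + 5) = (k - 5)^2*(k^2 - 1) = (k - 5)^2*(k + 1)*(k - 1)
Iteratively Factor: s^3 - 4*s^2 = (s)*(s^2 - 4*s) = s*(s - 4)*(s)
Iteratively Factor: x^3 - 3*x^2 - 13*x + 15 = (x + 3)*(x^2 - 6*x + 5) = (x - 1)*(x + 3)*(x - 5)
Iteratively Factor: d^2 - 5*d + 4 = (d - 1)*(d - 4)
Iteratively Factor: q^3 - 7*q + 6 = (q + 3)*(q^2 - 3*q + 2) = (q - 1)*(q + 3)*(q - 2)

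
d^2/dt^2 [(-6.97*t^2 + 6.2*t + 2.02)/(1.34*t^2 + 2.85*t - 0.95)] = (75.5023*t^3 - 31.474188*t^2 + 93.64188*t + 58.94997)/(2.406104*t^6 + 15.35238*t^5 + 27.53499*t^4 + 1.380825*t^3 - 19.521075*t^2 + 7.716375*t - 0.857375)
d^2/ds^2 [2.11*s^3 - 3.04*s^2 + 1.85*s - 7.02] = 12.66*s - 6.08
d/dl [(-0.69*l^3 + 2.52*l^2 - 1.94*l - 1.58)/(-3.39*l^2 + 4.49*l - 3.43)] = (2.3391*l^4 - 6.1962*l^3 + 11.8383*l^2 - 27.9996*l + 13.7484)/(11.4921*l^4 - 30.4422*l^3 + 43.4155*l^2 - 30.8014*l + 11.7649)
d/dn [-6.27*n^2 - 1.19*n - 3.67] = -12.54*n - 1.19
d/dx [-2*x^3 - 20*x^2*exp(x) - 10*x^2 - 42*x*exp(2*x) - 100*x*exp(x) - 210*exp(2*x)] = -20*x^2*exp(x) - 6*x^2 - 84*x*exp(2*x) - 140*x*exp(x) - 20*x - 462*exp(2*x) - 100*exp(x)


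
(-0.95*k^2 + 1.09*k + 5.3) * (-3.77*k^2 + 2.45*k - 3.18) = 3.5815*k^4 - 6.4368*k^3 - 14.2895*k^2 + 9.5188*k - 16.854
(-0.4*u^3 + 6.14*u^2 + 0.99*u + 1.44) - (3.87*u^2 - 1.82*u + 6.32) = -0.4*u^3 + 2.27*u^2 + 2.81*u - 4.88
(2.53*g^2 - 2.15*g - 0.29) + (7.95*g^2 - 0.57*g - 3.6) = 10.48*g^2 - 2.72*g - 3.89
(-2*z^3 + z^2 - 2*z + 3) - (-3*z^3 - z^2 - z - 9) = z^3 + 2*z^2 - z + 12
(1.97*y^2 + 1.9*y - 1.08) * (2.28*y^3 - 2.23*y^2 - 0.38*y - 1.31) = 4.4916*y^5 - 0.0610999999999997*y^4 - 7.448*y^3 - 0.8943*y^2 - 2.0786*y + 1.4148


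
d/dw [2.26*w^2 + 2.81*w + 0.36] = 4.52*w + 2.81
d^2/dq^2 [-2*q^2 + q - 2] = -4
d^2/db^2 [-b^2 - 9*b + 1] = -2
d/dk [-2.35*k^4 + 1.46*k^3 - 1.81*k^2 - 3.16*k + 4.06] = -9.4*k^3 + 4.38*k^2 - 3.62*k - 3.16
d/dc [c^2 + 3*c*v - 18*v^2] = 2*c + 3*v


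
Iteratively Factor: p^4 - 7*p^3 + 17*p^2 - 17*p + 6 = (p - 2)*(p^3 - 5*p^2 + 7*p - 3) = (p - 2)*(p - 1)*(p^2 - 4*p + 3) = (p - 2)*(p - 1)^2*(p - 3)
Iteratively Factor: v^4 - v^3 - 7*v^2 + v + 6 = (v + 2)*(v^3 - 3*v^2 - v + 3) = (v - 1)*(v + 2)*(v^2 - 2*v - 3) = (v - 1)*(v + 1)*(v + 2)*(v - 3)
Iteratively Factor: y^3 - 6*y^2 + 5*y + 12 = (y + 1)*(y^2 - 7*y + 12) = (y - 3)*(y + 1)*(y - 4)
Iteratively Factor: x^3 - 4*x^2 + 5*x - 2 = (x - 1)*(x^2 - 3*x + 2) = (x - 2)*(x - 1)*(x - 1)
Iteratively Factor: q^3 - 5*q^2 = (q)*(q^2 - 5*q) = q*(q - 5)*(q)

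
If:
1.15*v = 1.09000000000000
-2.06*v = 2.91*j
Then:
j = -0.67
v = 0.95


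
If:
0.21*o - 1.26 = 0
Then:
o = 6.00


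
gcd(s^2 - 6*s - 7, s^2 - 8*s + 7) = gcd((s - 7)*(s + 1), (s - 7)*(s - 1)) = s - 7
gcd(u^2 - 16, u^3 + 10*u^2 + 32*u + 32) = u + 4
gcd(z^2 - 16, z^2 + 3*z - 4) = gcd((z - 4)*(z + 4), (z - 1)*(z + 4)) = z + 4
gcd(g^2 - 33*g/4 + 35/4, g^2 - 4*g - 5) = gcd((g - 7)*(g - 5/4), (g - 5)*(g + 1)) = 1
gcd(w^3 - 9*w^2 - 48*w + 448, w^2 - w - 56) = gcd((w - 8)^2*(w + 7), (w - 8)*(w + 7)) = w^2 - w - 56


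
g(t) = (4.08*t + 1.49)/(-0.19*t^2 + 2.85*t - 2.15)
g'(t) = (0.38*t - 2.85)*(4.08*t + 1.49)/(-0.19*t^2 + 2.85*t - 2.15)^2 + 4.08/(-0.19*t^2 + 2.85*t - 2.15) = (0.7752*t^2 + 0.5662*t - 13.0185)/(0.0361*t^4 - 1.083*t^3 + 8.9395*t^2 - 12.255*t + 4.6225)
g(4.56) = 2.91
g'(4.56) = 0.12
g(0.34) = -2.39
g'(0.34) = -8.80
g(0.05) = -0.84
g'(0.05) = -3.22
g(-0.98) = 0.49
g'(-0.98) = -0.49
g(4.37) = 2.89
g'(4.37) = 0.10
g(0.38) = -2.78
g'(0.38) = -10.60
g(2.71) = 3.00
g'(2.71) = -0.33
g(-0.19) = -0.26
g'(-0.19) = -1.80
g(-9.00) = 0.82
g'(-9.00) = 0.02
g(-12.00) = 0.75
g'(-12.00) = 0.02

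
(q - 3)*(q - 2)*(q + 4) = q^3 - q^2 - 14*q + 24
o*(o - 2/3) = o^2 - 2*o/3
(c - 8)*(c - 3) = c^2 - 11*c + 24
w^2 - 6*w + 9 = (w - 3)^2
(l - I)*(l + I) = l^2 + 1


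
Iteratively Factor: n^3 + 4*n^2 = (n)*(n^2 + 4*n) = n^2*(n + 4)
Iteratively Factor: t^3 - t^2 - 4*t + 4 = (t - 2)*(t^2 + t - 2) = (t - 2)*(t - 1)*(t + 2)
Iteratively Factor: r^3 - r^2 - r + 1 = (r - 1)*(r^2 - 1) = (r - 1)^2*(r + 1)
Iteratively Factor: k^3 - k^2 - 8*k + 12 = (k - 2)*(k^2 + k - 6) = (k - 2)*(k + 3)*(k - 2)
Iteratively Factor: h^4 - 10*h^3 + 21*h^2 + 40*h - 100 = (h + 2)*(h^3 - 12*h^2 + 45*h - 50) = (h - 5)*(h + 2)*(h^2 - 7*h + 10) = (h - 5)^2*(h + 2)*(h - 2)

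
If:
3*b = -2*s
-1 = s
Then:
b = 2/3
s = -1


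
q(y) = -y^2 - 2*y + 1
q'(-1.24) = 0.48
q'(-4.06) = 6.12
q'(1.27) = -4.54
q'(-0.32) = -1.36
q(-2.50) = -0.25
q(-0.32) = 1.54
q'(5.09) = -12.18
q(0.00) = 1.00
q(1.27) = -3.15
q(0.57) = -0.46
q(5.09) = -35.09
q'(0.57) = -3.14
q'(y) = -2*y - 2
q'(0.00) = -2.00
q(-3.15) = -2.62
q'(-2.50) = 3.00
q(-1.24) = 1.94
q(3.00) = -14.00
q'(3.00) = -8.00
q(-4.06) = -7.36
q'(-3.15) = 4.30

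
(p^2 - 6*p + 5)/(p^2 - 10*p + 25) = (p - 1)/(p - 5)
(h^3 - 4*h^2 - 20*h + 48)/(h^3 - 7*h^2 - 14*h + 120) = (h - 2)/(h - 5)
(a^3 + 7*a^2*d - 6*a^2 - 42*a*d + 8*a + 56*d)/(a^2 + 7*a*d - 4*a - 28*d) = a - 2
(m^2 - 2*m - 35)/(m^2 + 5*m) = (m - 7)/m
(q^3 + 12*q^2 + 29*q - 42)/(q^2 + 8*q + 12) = (q^2 + 6*q - 7)/(q + 2)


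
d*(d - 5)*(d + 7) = d^3 + 2*d^2 - 35*d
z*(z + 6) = z^2 + 6*z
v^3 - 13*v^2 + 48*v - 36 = (v - 6)^2*(v - 1)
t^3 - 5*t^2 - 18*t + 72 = (t - 6)*(t - 3)*(t + 4)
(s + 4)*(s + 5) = s^2 + 9*s + 20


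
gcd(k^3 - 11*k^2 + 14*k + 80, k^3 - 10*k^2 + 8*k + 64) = k^2 - 6*k - 16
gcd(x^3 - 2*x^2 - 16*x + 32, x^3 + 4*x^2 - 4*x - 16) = x^2 + 2*x - 8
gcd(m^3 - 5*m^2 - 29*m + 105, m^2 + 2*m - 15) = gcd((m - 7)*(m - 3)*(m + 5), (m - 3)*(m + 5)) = m^2 + 2*m - 15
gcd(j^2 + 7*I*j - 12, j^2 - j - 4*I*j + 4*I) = 1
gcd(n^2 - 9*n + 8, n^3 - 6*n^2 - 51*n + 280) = n - 8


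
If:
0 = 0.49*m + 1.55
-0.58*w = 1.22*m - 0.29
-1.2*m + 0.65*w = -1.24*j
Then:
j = -6.81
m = -3.16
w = 7.15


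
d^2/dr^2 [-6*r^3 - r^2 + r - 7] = -36*r - 2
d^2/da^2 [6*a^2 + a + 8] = 12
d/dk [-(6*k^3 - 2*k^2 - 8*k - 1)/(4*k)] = -3*k + 1/2 - 1/(4*k^2)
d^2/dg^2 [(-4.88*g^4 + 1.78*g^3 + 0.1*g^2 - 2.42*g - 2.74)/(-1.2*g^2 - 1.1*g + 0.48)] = (14.0544*g^6 + 38.6496*g^5 + 18.56352*g^4 - 40.3508*g^3 + 42.459264*g^2 + 27.603648*g + 12.29672)/(1.728*g^6 + 4.752*g^5 + 2.2824*g^4 - 2.4706*g^3 - 0.91296*g^2 + 0.76032*g - 0.110592)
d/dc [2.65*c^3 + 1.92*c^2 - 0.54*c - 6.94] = 7.95*c^2 + 3.84*c - 0.54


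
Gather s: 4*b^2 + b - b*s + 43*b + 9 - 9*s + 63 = 4*b^2 + 44*b + s*(-b - 9) + 72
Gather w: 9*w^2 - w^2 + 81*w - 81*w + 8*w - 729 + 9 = 8*w^2 + 8*w - 720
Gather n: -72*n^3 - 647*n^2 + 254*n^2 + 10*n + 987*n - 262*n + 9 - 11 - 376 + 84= -72*n^3 - 393*n^2 + 735*n - 294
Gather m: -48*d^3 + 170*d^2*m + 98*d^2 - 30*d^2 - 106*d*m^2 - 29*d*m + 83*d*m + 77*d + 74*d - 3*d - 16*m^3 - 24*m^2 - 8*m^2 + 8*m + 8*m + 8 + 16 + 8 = -48*d^3 + 68*d^2 + 148*d - 16*m^3 + m^2*(-106*d - 32) + m*(170*d^2 + 54*d + 16) + 32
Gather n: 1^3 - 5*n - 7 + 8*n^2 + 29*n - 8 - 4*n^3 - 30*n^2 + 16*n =-4*n^3 - 22*n^2 + 40*n - 14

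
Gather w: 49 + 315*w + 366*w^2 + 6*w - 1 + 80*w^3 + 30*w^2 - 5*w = 80*w^3 + 396*w^2 + 316*w + 48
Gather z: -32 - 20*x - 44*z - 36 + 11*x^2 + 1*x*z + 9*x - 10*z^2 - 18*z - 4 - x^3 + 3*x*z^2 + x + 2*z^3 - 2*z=-x^3 + 11*x^2 - 10*x + 2*z^3 + z^2*(3*x - 10) + z*(x - 64) - 72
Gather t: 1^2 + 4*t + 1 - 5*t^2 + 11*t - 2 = -5*t^2 + 15*t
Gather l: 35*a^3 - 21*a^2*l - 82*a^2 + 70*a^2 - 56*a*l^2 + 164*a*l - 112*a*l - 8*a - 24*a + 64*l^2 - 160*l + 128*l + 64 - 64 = 35*a^3 - 12*a^2 - 32*a + l^2*(64 - 56*a) + l*(-21*a^2 + 52*a - 32)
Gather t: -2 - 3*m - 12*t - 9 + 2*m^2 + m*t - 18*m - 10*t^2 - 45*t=2*m^2 - 21*m - 10*t^2 + t*(m - 57) - 11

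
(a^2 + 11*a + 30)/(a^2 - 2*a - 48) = (a + 5)/(a - 8)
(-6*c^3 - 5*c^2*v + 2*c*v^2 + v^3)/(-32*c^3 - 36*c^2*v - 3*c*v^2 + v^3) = (-6*c^2 + c*v + v^2)/(-32*c^2 - 4*c*v + v^2)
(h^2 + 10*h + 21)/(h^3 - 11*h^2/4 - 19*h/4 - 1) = 4*(h^2 + 10*h + 21)/(4*h^3 - 11*h^2 - 19*h - 4)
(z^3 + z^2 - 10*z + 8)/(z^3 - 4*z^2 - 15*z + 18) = (z^2 + 2*z - 8)/(z^2 - 3*z - 18)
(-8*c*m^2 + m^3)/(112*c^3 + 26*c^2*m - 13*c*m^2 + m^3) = -m^2/(14*c^2 + 5*c*m - m^2)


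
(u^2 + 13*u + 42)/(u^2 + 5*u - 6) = (u + 7)/(u - 1)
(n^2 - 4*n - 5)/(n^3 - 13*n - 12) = (n - 5)/(n^2 - n - 12)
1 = 1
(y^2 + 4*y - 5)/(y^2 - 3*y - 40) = (y - 1)/(y - 8)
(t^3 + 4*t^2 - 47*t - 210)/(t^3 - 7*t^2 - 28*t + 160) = (t^2 - t - 42)/(t^2 - 12*t + 32)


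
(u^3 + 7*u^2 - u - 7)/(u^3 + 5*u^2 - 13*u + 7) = (u + 1)/(u - 1)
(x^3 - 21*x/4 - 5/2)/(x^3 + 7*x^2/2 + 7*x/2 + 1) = (x - 5/2)/(x + 1)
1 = 1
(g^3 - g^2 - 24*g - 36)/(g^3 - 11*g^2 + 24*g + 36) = (g^2 + 5*g + 6)/(g^2 - 5*g - 6)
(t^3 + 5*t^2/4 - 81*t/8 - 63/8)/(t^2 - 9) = (8*t^2 + 34*t + 21)/(8*(t + 3))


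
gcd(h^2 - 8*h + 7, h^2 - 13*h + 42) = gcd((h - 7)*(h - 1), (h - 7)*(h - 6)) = h - 7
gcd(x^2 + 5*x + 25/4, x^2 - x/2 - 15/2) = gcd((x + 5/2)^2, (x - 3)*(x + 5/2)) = x + 5/2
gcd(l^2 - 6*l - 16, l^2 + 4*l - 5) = 1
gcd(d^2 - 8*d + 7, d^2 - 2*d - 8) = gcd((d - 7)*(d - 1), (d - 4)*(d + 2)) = 1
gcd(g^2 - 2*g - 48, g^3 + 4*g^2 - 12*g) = g + 6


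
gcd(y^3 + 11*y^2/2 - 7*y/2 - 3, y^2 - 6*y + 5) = y - 1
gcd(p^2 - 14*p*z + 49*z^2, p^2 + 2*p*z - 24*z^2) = 1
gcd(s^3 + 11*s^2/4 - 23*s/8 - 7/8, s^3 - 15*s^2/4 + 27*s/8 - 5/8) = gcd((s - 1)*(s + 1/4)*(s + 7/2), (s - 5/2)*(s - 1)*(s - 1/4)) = s - 1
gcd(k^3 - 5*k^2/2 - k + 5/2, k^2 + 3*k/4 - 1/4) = k + 1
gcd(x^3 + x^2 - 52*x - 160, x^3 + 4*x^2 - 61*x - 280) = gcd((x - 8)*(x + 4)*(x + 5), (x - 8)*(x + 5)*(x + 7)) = x^2 - 3*x - 40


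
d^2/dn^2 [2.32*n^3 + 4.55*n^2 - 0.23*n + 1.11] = 13.92*n + 9.1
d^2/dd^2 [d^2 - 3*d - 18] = 2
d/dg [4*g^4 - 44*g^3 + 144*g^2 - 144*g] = 16*g^3 - 132*g^2 + 288*g - 144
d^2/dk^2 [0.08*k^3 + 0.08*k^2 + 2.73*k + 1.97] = 0.48*k + 0.16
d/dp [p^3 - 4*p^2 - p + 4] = 3*p^2 - 8*p - 1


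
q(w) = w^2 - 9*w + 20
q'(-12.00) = -33.00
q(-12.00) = 272.00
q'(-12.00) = -33.00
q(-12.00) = 272.00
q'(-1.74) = -12.48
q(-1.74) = 38.69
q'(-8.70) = -26.40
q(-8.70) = 173.99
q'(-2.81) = -14.62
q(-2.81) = 53.19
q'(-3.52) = -16.04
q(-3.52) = 64.07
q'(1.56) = -5.88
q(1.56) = 8.39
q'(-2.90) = -14.80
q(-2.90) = 54.51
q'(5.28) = 1.56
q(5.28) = 0.36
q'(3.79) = -1.42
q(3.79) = 0.25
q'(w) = 2*w - 9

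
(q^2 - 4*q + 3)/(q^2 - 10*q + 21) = (q - 1)/(q - 7)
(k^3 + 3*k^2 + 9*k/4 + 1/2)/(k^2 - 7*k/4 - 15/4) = (4*k^3 + 12*k^2 + 9*k + 2)/(4*k^2 - 7*k - 15)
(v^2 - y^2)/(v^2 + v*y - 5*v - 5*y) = (v - y)/(v - 5)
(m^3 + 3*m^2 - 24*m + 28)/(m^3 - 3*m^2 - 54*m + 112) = (m - 2)/(m - 8)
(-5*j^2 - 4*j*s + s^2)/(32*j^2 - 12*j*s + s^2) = (-5*j^2 - 4*j*s + s^2)/(32*j^2 - 12*j*s + s^2)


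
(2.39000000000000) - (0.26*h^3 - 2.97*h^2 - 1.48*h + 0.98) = -0.26*h^3 + 2.97*h^2 + 1.48*h + 1.41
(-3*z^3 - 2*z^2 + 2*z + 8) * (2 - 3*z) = 9*z^4 - 10*z^2 - 20*z + 16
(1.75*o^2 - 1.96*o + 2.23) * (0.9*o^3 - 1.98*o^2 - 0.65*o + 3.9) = 1.575*o^5 - 5.229*o^4 + 4.7503*o^3 + 3.6836*o^2 - 9.0935*o + 8.697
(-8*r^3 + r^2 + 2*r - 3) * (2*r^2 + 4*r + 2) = -16*r^5 - 30*r^4 - 8*r^3 + 4*r^2 - 8*r - 6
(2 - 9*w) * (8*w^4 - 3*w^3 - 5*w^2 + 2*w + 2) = -72*w^5 + 43*w^4 + 39*w^3 - 28*w^2 - 14*w + 4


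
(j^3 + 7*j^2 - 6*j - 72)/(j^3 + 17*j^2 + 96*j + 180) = (j^2 + j - 12)/(j^2 + 11*j + 30)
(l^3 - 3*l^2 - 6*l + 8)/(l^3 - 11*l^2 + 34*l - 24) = (l + 2)/(l - 6)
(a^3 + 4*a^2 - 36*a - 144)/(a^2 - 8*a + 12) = (a^2 + 10*a + 24)/(a - 2)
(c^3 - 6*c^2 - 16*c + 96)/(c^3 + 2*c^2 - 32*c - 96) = (c - 4)/(c + 4)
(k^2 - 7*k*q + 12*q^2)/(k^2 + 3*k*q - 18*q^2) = (k - 4*q)/(k + 6*q)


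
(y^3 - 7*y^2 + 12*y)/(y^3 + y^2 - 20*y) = (y - 3)/(y + 5)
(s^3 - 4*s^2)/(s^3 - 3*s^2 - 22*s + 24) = s^2*(s - 4)/(s^3 - 3*s^2 - 22*s + 24)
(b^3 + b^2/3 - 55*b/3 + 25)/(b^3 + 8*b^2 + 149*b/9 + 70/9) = 3*(3*b^2 - 14*b + 15)/(9*b^2 + 27*b + 14)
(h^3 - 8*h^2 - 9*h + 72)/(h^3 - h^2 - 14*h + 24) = (h^2 - 5*h - 24)/(h^2 + 2*h - 8)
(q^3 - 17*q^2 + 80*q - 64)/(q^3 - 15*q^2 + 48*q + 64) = (q - 1)/(q + 1)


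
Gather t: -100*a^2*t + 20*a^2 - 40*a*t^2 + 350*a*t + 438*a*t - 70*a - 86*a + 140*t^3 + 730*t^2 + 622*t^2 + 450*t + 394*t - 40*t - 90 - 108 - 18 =20*a^2 - 156*a + 140*t^3 + t^2*(1352 - 40*a) + t*(-100*a^2 + 788*a + 804) - 216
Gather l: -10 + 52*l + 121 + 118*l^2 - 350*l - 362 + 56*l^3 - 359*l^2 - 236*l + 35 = 56*l^3 - 241*l^2 - 534*l - 216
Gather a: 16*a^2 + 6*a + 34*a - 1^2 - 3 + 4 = 16*a^2 + 40*a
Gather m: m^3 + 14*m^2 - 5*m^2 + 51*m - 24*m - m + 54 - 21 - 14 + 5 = m^3 + 9*m^2 + 26*m + 24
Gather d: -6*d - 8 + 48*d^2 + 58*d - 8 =48*d^2 + 52*d - 16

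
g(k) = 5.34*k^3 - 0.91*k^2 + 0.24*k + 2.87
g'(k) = 16.02*k^2 - 1.82*k + 0.24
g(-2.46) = -82.72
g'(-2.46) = 101.66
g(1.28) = 12.89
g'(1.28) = 24.16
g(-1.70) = -26.40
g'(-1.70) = 49.63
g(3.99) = 328.54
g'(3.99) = 248.02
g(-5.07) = -717.67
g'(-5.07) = 421.26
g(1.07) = 8.63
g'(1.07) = 16.63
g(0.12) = 2.89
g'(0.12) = 0.25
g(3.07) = 149.54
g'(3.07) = 145.64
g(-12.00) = -9358.57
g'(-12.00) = 2328.96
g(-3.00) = -150.22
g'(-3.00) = 149.88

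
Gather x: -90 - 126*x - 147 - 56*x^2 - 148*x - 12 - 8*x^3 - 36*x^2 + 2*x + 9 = -8*x^3 - 92*x^2 - 272*x - 240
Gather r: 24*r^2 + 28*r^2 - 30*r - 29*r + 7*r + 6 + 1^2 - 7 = 52*r^2 - 52*r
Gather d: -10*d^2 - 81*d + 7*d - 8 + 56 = -10*d^2 - 74*d + 48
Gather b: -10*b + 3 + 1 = 4 - 10*b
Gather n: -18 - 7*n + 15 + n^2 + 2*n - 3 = n^2 - 5*n - 6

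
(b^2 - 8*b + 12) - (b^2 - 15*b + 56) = 7*b - 44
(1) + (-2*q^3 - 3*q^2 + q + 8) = -2*q^3 - 3*q^2 + q + 9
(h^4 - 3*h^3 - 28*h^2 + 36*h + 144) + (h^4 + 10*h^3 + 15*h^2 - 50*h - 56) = 2*h^4 + 7*h^3 - 13*h^2 - 14*h + 88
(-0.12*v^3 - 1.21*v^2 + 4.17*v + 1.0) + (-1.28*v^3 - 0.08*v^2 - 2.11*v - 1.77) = -1.4*v^3 - 1.29*v^2 + 2.06*v - 0.77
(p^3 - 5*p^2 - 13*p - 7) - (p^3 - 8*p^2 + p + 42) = 3*p^2 - 14*p - 49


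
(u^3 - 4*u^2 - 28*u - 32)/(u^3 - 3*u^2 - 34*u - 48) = (u + 2)/(u + 3)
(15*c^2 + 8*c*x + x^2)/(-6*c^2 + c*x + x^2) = (5*c + x)/(-2*c + x)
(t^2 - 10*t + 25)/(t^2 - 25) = (t - 5)/(t + 5)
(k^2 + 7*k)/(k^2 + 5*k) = (k + 7)/(k + 5)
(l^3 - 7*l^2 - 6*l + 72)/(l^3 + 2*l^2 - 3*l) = (l^2 - 10*l + 24)/(l*(l - 1))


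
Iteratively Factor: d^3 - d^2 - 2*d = (d - 2)*(d^2 + d) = (d - 2)*(d + 1)*(d)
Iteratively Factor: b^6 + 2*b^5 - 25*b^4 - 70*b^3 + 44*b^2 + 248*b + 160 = (b - 2)*(b^5 + 4*b^4 - 17*b^3 - 104*b^2 - 164*b - 80) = (b - 2)*(b + 2)*(b^4 + 2*b^3 - 21*b^2 - 62*b - 40) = (b - 2)*(b + 1)*(b + 2)*(b^3 + b^2 - 22*b - 40) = (b - 5)*(b - 2)*(b + 1)*(b + 2)*(b^2 + 6*b + 8) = (b - 5)*(b - 2)*(b + 1)*(b + 2)^2*(b + 4)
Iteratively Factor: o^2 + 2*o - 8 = (o - 2)*(o + 4)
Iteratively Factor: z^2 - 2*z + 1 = (z - 1)*(z - 1)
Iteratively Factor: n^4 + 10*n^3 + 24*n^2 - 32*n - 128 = (n + 4)*(n^3 + 6*n^2 - 32) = (n + 4)^2*(n^2 + 2*n - 8) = (n - 2)*(n + 4)^2*(n + 4)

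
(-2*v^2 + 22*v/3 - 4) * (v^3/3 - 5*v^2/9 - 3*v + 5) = -2*v^5/3 + 32*v^4/9 + 16*v^3/27 - 268*v^2/9 + 146*v/3 - 20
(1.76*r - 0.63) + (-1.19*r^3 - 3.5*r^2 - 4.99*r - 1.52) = -1.19*r^3 - 3.5*r^2 - 3.23*r - 2.15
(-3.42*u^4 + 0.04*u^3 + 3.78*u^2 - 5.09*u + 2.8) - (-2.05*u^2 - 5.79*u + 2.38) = -3.42*u^4 + 0.04*u^3 + 5.83*u^2 + 0.7*u + 0.42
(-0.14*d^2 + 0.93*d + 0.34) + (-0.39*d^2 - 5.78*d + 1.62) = -0.53*d^2 - 4.85*d + 1.96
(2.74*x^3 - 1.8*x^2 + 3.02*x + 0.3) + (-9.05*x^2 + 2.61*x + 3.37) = 2.74*x^3 - 10.85*x^2 + 5.63*x + 3.67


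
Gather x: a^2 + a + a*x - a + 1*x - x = a^2 + a*x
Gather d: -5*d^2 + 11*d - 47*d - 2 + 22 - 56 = -5*d^2 - 36*d - 36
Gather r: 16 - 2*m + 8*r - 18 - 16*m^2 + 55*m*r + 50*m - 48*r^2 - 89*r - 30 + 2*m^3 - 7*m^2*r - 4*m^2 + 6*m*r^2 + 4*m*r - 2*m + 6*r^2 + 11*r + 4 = 2*m^3 - 20*m^2 + 46*m + r^2*(6*m - 42) + r*(-7*m^2 + 59*m - 70) - 28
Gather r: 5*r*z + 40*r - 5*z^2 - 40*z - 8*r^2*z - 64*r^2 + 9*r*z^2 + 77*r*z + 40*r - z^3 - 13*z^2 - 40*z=r^2*(-8*z - 64) + r*(9*z^2 + 82*z + 80) - z^3 - 18*z^2 - 80*z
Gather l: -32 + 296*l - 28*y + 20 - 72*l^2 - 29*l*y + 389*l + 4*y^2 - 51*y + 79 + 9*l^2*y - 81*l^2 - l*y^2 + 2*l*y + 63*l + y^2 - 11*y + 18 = l^2*(9*y - 153) + l*(-y^2 - 27*y + 748) + 5*y^2 - 90*y + 85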